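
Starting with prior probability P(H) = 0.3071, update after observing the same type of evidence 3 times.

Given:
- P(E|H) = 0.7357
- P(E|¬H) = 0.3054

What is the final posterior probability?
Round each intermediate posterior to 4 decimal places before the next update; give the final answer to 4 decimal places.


Sequential Bayesian updating:

Initial prior: P(H) = 0.3071

Update 1:
  P(E) = 0.7357 × 0.3071 + 0.3054 × 0.6929 = 0.22593347 + 0.21161166 = 0.43754513
  P(H|E) = 0.22593347 / 0.43754513 = 0.5164

Update 2:
  P(E) = 0.7357 × 0.5164 + 0.3054 × 0.4836 = 0.37991548 + 0.14769144 = 0.52760692
  P(H|E) = 0.37991548 / 0.52760692 = 0.7201

Update 3:
  P(E) = 0.7357 × 0.7201 + 0.3054 × 0.2799 = 0.52977757 + 0.08548146 = 0.61525903
  P(H|E) = 0.52977757 / 0.61525903 = 0.8611

Final posterior: 0.8611


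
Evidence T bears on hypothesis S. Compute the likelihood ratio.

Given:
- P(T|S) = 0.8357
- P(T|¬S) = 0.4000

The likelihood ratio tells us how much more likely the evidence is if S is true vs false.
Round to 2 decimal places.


Likelihood Ratio (LR) = P(T|S) / P(T|¬S)

LR = 0.8357 / 0.4000
   = 2.09

The evidence is 2.09 times more likely if S is true than if S is false.
Because LR exceeds 1, T is evidence for S.


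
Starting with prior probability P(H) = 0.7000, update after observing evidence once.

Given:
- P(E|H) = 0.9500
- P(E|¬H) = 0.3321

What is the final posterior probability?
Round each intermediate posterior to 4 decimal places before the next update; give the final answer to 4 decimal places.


Sequential Bayesian updating:

Initial prior: P(H) = 0.7000

Update 1:
  P(E) = 0.9500 × 0.7000 + 0.3321 × 0.3000 = 0.66500000 + 0.09963000 = 0.76463000
  P(H|E) = 0.66500000 / 0.76463000 = 0.8697

Final posterior: 0.8697


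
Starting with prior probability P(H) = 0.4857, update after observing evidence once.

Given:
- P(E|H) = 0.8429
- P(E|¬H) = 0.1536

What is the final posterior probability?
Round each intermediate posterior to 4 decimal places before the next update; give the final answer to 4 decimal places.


Sequential Bayesian updating:

Initial prior: P(H) = 0.4857

Update 1:
  P(E) = 0.8429 × 0.4857 + 0.1536 × 0.5143 = 0.40939653 + 0.07899648 = 0.48839301
  P(H|E) = 0.40939653 / 0.48839301 = 0.8383

Final posterior: 0.8383


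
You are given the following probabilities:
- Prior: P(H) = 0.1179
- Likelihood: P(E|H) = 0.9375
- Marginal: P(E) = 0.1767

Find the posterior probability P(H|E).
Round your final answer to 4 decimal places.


Using Bayes' theorem:

P(H|E) = P(E|H) × P(H) / P(E)
       = 0.9375 × 0.1179 / 0.1767
       = 0.11053125 / 0.1767
       = 0.6255

The evidence strengthens our belief in H.
Prior: 0.1179 → Posterior: 0.6255


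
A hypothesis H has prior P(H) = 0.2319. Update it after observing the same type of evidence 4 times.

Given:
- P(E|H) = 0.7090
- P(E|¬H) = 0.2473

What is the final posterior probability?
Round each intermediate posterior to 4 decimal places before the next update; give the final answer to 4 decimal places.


Sequential Bayesian updating:

Initial prior: P(H) = 0.2319

Update 1:
  P(E) = 0.7090 × 0.2319 + 0.2473 × 0.7681 = 0.16441710 + 0.18995113 = 0.35436823
  P(H|E) = 0.16441710 / 0.35436823 = 0.4640

Update 2:
  P(E) = 0.7090 × 0.4640 + 0.2473 × 0.5360 = 0.32897600 + 0.13255280 = 0.46152880
  P(H|E) = 0.32897600 / 0.46152880 = 0.7128

Update 3:
  P(E) = 0.7090 × 0.7128 + 0.2473 × 0.2872 = 0.50537520 + 0.07102456 = 0.57639976
  P(H|E) = 0.50537520 / 0.57639976 = 0.8768

Update 4:
  P(E) = 0.7090 × 0.8768 + 0.2473 × 0.1232 = 0.62165120 + 0.03046736 = 0.65211856
  P(H|E) = 0.62165120 / 0.65211856 = 0.9533

Final posterior: 0.9533


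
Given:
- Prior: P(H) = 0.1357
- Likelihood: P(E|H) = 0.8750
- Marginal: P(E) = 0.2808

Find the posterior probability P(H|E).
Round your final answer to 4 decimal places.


Using Bayes' theorem:

P(H|E) = P(E|H) × P(H) / P(E)
       = 0.8750 × 0.1357 / 0.2808
       = 0.11873750 / 0.2808
       = 0.4229

The evidence strengthens our belief in H.
Prior: 0.1357 → Posterior: 0.4229


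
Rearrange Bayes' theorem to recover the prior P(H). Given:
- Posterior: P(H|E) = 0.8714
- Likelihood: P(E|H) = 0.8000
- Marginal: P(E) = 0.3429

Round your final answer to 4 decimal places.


From Bayes' theorem: P(H|E) = P(E|H) × P(H) / P(E)

Rearranging for P(H):
P(H) = P(H|E) × P(E) / P(E|H)
     = 0.8714 × 0.3429 / 0.8000
     = 0.29880306 / 0.8000
     = 0.3735


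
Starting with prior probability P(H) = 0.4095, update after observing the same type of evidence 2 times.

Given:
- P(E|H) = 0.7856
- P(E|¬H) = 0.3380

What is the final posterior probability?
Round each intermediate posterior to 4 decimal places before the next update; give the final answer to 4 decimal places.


Sequential Bayesian updating:

Initial prior: P(H) = 0.4095

Update 1:
  P(E) = 0.7856 × 0.4095 + 0.3380 × 0.5905 = 0.32170320 + 0.19958900 = 0.52129220
  P(H|E) = 0.32170320 / 0.52129220 = 0.6171

Update 2:
  P(E) = 0.7856 × 0.6171 + 0.3380 × 0.3829 = 0.48479376 + 0.12942020 = 0.61421396
  P(H|E) = 0.48479376 / 0.61421396 = 0.7893

Final posterior: 0.7893


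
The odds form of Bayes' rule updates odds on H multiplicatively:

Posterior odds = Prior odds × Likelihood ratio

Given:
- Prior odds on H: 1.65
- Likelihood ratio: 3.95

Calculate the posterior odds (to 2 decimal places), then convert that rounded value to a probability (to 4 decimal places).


Step 1: Calculate posterior odds
Posterior odds = Prior odds × LR
               = 1.65 × 3.95
               = 6.52

Step 2: Convert to probability
P(H|E) = Posterior odds / (1 + Posterior odds)
       = 6.52 / (1 + 6.52)
       = 6.52 / 7.52
       = 0.8670

The evidence increased P(H) from 0.6226 to 0.8670.


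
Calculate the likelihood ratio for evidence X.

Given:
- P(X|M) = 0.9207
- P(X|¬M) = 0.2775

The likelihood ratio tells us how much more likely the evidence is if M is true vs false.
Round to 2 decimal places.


Likelihood Ratio (LR) = P(X|M) / P(X|¬M)

LR = 0.9207 / 0.2775
   = 3.32

The evidence is 3.32 times more likely if M is true than if M is false.
Since LR > 1, the evidence supports M over ¬M.


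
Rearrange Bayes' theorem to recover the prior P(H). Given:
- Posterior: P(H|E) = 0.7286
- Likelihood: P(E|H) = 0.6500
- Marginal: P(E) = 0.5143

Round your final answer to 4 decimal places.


From Bayes' theorem: P(H|E) = P(E|H) × P(H) / P(E)

Rearranging for P(H):
P(H) = P(H|E) × P(E) / P(E|H)
     = 0.7286 × 0.5143 / 0.6500
     = 0.37471898 / 0.6500
     = 0.5765


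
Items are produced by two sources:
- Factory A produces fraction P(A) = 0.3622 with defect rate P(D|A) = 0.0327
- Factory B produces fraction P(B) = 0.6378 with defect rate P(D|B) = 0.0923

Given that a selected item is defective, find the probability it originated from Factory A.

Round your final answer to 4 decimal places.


Let A = from Factory A, D = defective

Given:
- P(A) = 0.3622, P(B) = 0.6378
- P(D|A) = 0.0327, P(D|B) = 0.0923

Step 1: Find P(D)
P(D) = P(D|A)P(A) + P(D|B)P(B)
     = 0.0327 × 0.3622 + 0.0923 × 0.6378
     = 0.01184394 + 0.05886894
     = 0.07071288

Step 2: Apply Bayes' theorem
P(A|D) = P(D|A)P(A) / P(D)
       = 0.01184394 / 0.07071288
       = 0.1675


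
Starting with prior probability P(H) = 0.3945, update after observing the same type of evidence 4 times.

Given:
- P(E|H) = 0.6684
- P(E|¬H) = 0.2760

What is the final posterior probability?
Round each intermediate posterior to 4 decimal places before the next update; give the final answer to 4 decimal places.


Sequential Bayesian updating:

Initial prior: P(H) = 0.3945

Update 1:
  P(E) = 0.6684 × 0.3945 + 0.2760 × 0.6055 = 0.26368380 + 0.16711800 = 0.43080180
  P(H|E) = 0.26368380 / 0.43080180 = 0.6121

Update 2:
  P(E) = 0.6684 × 0.6121 + 0.2760 × 0.3879 = 0.40912764 + 0.10706040 = 0.51618804
  P(H|E) = 0.40912764 / 0.51618804 = 0.7926

Update 3:
  P(E) = 0.6684 × 0.7926 + 0.2760 × 0.2074 = 0.52977384 + 0.05724240 = 0.58701624
  P(H|E) = 0.52977384 / 0.58701624 = 0.9025

Update 4:
  P(E) = 0.6684 × 0.9025 + 0.2760 × 0.0975 = 0.60323100 + 0.02691000 = 0.63014100
  P(H|E) = 0.60323100 / 0.63014100 = 0.9573

Final posterior: 0.9573


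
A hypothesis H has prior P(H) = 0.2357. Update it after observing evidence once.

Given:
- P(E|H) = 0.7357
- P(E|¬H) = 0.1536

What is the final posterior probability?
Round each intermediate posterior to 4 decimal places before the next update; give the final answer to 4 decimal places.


Sequential Bayesian updating:

Initial prior: P(H) = 0.2357

Update 1:
  P(E) = 0.7357 × 0.2357 + 0.1536 × 0.7643 = 0.17340449 + 0.11739648 = 0.29080097
  P(H|E) = 0.17340449 / 0.29080097 = 0.5963

Final posterior: 0.5963


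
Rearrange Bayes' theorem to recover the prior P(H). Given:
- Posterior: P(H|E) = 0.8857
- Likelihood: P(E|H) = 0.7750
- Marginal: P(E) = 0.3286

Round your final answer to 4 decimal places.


From Bayes' theorem: P(H|E) = P(E|H) × P(H) / P(E)

Rearranging for P(H):
P(H) = P(H|E) × P(E) / P(E|H)
     = 0.8857 × 0.3286 / 0.7750
     = 0.29104102 / 0.7750
     = 0.3755


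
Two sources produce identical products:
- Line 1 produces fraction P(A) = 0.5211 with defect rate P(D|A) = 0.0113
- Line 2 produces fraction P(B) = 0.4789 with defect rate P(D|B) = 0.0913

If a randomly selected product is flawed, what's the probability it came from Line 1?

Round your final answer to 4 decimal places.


Let A = from Line 1, D = flawed

Given:
- P(A) = 0.5211, P(B) = 0.4789
- P(D|A) = 0.0113, P(D|B) = 0.0913

Step 1: Find P(D)
P(D) = P(D|A)P(A) + P(D|B)P(B)
     = 0.0113 × 0.5211 + 0.0913 × 0.4789
     = 0.00588843 + 0.04372357
     = 0.04961200

Step 2: Apply Bayes' theorem
P(A|D) = P(D|A)P(A) / P(D)
       = 0.00588843 / 0.04961200
       = 0.1187


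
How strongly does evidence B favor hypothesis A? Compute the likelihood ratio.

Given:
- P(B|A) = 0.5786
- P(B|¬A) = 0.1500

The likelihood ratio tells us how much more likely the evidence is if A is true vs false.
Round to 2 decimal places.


Likelihood Ratio (LR) = P(B|A) / P(B|¬A)

LR = 0.5786 / 0.1500
   = 3.86

The evidence is 3.86 times more likely if A is true than if A is false.
LR > 1, so observing B raises the odds in favor of A.


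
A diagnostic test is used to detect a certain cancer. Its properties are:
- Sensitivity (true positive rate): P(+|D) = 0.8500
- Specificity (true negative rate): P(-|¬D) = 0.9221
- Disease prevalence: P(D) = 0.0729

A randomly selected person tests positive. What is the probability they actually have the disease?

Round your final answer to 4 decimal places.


Let D = has disease, + = positive test

Given:
- P(D) = 0.0729 (prevalence)
- P(+|D) = 0.8500 (sensitivity)
- P(-|¬D) = 0.9221 (specificity)
- P(+|¬D) = 0.0779 (false positive rate = 1 - specificity)

Step 1: Find P(+)
P(+) = P(+|D)P(D) + P(+|¬D)P(¬D)
     = 0.8500 × 0.0729 + 0.0779 × 0.9271
     = 0.06196500 + 0.07222109
     = 0.13418609

Step 2: Apply Bayes' theorem for P(D|+)
P(D|+) = P(+|D)P(D) / P(+)
       = 0.06196500 / 0.13418609
       = 0.4618


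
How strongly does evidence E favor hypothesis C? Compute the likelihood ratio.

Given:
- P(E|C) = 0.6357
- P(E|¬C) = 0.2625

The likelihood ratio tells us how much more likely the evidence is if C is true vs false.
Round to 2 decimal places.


Likelihood Ratio (LR) = P(E|C) / P(E|¬C)

LR = 0.6357 / 0.2625
   = 2.42

The evidence is 2.42 times more likely if C is true than if C is false.
Since LR > 1, the evidence supports C over ¬C.


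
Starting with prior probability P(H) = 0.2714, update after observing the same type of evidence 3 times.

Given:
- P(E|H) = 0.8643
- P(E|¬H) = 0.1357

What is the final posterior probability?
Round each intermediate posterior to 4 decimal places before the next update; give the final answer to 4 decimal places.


Sequential Bayesian updating:

Initial prior: P(H) = 0.2714

Update 1:
  P(E) = 0.8643 × 0.2714 + 0.1357 × 0.7286 = 0.23457102 + 0.09887102 = 0.33344204
  P(H|E) = 0.23457102 / 0.33344204 = 0.7035

Update 2:
  P(E) = 0.8643 × 0.7035 + 0.1357 × 0.2965 = 0.60803505 + 0.04023505 = 0.64827010
  P(H|E) = 0.60803505 / 0.64827010 = 0.9379

Update 3:
  P(E) = 0.8643 × 0.9379 + 0.1357 × 0.0621 = 0.81062697 + 0.00842697 = 0.81905394
  P(H|E) = 0.81062697 / 0.81905394 = 0.9897

Final posterior: 0.9897


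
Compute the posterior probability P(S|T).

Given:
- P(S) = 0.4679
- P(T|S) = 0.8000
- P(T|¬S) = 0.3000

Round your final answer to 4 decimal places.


Bayes' theorem: P(S|T) = P(T|S) × P(S) / P(T)

Step 1: Calculate P(T) using law of total probability
P(T) = P(T|S)P(S) + P(T|¬S)P(¬S)
     = 0.8000 × 0.4679 + 0.3000 × 0.5321
     = 0.37432000 + 0.15963000
     = 0.53395000

Step 2: Apply Bayes' theorem
P(S|T) = P(T|S) × P(S) / P(T)
       = 0.37432000 / 0.53395000
       = 0.7010


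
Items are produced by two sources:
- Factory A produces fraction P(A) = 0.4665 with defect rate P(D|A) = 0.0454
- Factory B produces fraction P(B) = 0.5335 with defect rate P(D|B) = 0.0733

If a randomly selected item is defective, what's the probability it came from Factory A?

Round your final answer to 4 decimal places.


Let A = from Factory A, D = defective

Given:
- P(A) = 0.4665, P(B) = 0.5335
- P(D|A) = 0.0454, P(D|B) = 0.0733

Step 1: Find P(D)
P(D) = P(D|A)P(A) + P(D|B)P(B)
     = 0.0454 × 0.4665 + 0.0733 × 0.5335
     = 0.02117910 + 0.03910555
     = 0.06028465

Step 2: Apply Bayes' theorem
P(A|D) = P(D|A)P(A) / P(D)
       = 0.02117910 / 0.06028465
       = 0.3513


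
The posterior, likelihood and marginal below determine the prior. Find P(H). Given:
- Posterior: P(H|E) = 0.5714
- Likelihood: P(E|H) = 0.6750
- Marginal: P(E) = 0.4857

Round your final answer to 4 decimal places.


From Bayes' theorem: P(H|E) = P(E|H) × P(H) / P(E)

Rearranging for P(H):
P(H) = P(H|E) × P(E) / P(E|H)
     = 0.5714 × 0.4857 / 0.6750
     = 0.27752898 / 0.6750
     = 0.4112


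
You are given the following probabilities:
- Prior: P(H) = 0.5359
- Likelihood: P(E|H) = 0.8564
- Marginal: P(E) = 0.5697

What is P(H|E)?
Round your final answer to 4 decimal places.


Using Bayes' theorem:

P(H|E) = P(E|H) × P(H) / P(E)
       = 0.8564 × 0.5359 / 0.5697
       = 0.45894476 / 0.5697
       = 0.8056

The evidence strengthens our belief in H.
Prior: 0.5359 → Posterior: 0.8056


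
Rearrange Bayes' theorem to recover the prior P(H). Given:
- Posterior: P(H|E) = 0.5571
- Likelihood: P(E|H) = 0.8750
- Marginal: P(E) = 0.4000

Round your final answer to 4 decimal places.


From Bayes' theorem: P(H|E) = P(E|H) × P(H) / P(E)

Rearranging for P(H):
P(H) = P(H|E) × P(E) / P(E|H)
     = 0.5571 × 0.4000 / 0.8750
     = 0.22284000 / 0.8750
     = 0.2547


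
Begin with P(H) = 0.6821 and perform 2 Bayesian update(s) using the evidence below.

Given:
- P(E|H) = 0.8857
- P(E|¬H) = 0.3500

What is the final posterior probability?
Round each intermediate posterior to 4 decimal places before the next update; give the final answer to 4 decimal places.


Sequential Bayesian updating:

Initial prior: P(H) = 0.6821

Update 1:
  P(E) = 0.8857 × 0.6821 + 0.3500 × 0.3179 = 0.60413597 + 0.11126500 = 0.71540097
  P(H|E) = 0.60413597 / 0.71540097 = 0.8445

Update 2:
  P(E) = 0.8857 × 0.8445 + 0.3500 × 0.1555 = 0.74797365 + 0.05442500 = 0.80239865
  P(H|E) = 0.74797365 / 0.80239865 = 0.9322

Final posterior: 0.9322


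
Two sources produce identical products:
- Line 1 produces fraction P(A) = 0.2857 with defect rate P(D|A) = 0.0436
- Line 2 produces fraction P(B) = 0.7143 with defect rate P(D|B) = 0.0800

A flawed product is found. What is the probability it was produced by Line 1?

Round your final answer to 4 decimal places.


Let A = from Line 1, D = flawed

Given:
- P(A) = 0.2857, P(B) = 0.7143
- P(D|A) = 0.0436, P(D|B) = 0.0800

Step 1: Find P(D)
P(D) = P(D|A)P(A) + P(D|B)P(B)
     = 0.0436 × 0.2857 + 0.0800 × 0.7143
     = 0.01245652 + 0.05714400
     = 0.06960052

Step 2: Apply Bayes' theorem
P(A|D) = P(D|A)P(A) / P(D)
       = 0.01245652 / 0.06960052
       = 0.1790


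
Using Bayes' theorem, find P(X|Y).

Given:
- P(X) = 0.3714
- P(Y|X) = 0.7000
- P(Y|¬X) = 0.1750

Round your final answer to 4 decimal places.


Bayes' theorem: P(X|Y) = P(Y|X) × P(X) / P(Y)

Step 1: Calculate P(Y) using law of total probability
P(Y) = P(Y|X)P(X) + P(Y|¬X)P(¬X)
     = 0.7000 × 0.3714 + 0.1750 × 0.6286
     = 0.25998000 + 0.11000500
     = 0.36998500

Step 2: Apply Bayes' theorem
P(X|Y) = P(Y|X) × P(X) / P(Y)
       = 0.25998000 / 0.36998500
       = 0.7027


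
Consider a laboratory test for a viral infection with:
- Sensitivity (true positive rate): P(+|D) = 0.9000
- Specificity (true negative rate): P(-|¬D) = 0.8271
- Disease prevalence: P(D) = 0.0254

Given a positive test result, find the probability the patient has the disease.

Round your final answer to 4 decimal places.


Let D = has disease, + = positive test

Given:
- P(D) = 0.0254 (prevalence)
- P(+|D) = 0.9000 (sensitivity)
- P(-|¬D) = 0.8271 (specificity)
- P(+|¬D) = 0.1729 (false positive rate = 1 - specificity)

Step 1: Find P(+)
P(+) = P(+|D)P(D) + P(+|¬D)P(¬D)
     = 0.9000 × 0.0254 + 0.1729 × 0.9746
     = 0.02286000 + 0.16850834
     = 0.19136834

Step 2: Apply Bayes' theorem for P(D|+)
P(D|+) = P(+|D)P(D) / P(+)
       = 0.02286000 / 0.19136834
       = 0.1195


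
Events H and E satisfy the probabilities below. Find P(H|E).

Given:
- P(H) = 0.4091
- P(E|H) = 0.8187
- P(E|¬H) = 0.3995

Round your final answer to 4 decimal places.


Bayes' theorem: P(H|E) = P(E|H) × P(H) / P(E)

Step 1: Calculate P(E) using law of total probability
P(E) = P(E|H)P(H) + P(E|¬H)P(¬H)
     = 0.8187 × 0.4091 + 0.3995 × 0.5909
     = 0.33493017 + 0.23606455
     = 0.57099472

Step 2: Apply Bayes' theorem
P(H|E) = P(E|H) × P(H) / P(E)
       = 0.33493017 / 0.57099472
       = 0.5866


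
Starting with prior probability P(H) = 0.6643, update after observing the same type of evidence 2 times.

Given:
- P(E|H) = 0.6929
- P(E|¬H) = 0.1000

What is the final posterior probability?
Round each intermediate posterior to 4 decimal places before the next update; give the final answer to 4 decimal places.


Sequential Bayesian updating:

Initial prior: P(H) = 0.6643

Update 1:
  P(E) = 0.6929 × 0.6643 + 0.1000 × 0.3357 = 0.46029347 + 0.03357000 = 0.49386347
  P(H|E) = 0.46029347 / 0.49386347 = 0.9320

Update 2:
  P(E) = 0.6929 × 0.9320 + 0.1000 × 0.0680 = 0.64578280 + 0.00680000 = 0.65258280
  P(H|E) = 0.64578280 / 0.65258280 = 0.9896

Final posterior: 0.9896


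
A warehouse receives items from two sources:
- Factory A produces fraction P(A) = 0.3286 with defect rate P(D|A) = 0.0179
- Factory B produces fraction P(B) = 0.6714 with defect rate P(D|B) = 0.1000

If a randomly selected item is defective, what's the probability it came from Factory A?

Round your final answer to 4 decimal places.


Let A = from Factory A, D = defective

Given:
- P(A) = 0.3286, P(B) = 0.6714
- P(D|A) = 0.0179, P(D|B) = 0.1000

Step 1: Find P(D)
P(D) = P(D|A)P(A) + P(D|B)P(B)
     = 0.0179 × 0.3286 + 0.1000 × 0.6714
     = 0.00588194 + 0.06714000
     = 0.07302194

Step 2: Apply Bayes' theorem
P(A|D) = P(D|A)P(A) / P(D)
       = 0.00588194 / 0.07302194
       = 0.0806


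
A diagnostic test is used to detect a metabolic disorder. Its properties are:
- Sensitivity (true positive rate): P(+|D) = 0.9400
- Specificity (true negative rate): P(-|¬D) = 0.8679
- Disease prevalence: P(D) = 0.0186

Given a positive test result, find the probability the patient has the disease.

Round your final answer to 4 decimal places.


Let D = has disease, + = positive test

Given:
- P(D) = 0.0186 (prevalence)
- P(+|D) = 0.9400 (sensitivity)
- P(-|¬D) = 0.8679 (specificity)
- P(+|¬D) = 0.1321 (false positive rate = 1 - specificity)

Step 1: Find P(+)
P(+) = P(+|D)P(D) + P(+|¬D)P(¬D)
     = 0.9400 × 0.0186 + 0.1321 × 0.9814
     = 0.01748400 + 0.12964294
     = 0.14712694

Step 2: Apply Bayes' theorem for P(D|+)
P(D|+) = P(+|D)P(D) / P(+)
       = 0.01748400 / 0.14712694
       = 0.1188


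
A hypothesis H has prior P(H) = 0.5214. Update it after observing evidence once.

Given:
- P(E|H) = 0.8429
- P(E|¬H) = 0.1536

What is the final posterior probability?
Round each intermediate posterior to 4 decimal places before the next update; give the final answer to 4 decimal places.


Sequential Bayesian updating:

Initial prior: P(H) = 0.5214

Update 1:
  P(E) = 0.8429 × 0.5214 + 0.1536 × 0.4786 = 0.43948806 + 0.07351296 = 0.51300102
  P(H|E) = 0.43948806 / 0.51300102 = 0.8567

Final posterior: 0.8567


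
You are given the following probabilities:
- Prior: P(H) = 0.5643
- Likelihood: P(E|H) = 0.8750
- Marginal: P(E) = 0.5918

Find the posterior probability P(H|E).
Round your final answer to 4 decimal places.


Using Bayes' theorem:

P(H|E) = P(E|H) × P(H) / P(E)
       = 0.8750 × 0.5643 / 0.5918
       = 0.49376250 / 0.5918
       = 0.8343

The evidence strengthens our belief in H.
Prior: 0.5643 → Posterior: 0.8343


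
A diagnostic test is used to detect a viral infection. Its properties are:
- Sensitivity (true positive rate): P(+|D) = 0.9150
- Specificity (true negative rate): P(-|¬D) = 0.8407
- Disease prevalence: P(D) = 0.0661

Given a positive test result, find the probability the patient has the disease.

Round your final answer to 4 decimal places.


Let D = has disease, + = positive test

Given:
- P(D) = 0.0661 (prevalence)
- P(+|D) = 0.9150 (sensitivity)
- P(-|¬D) = 0.8407 (specificity)
- P(+|¬D) = 0.1593 (false positive rate = 1 - specificity)

Step 1: Find P(+)
P(+) = P(+|D)P(D) + P(+|¬D)P(¬D)
     = 0.9150 × 0.0661 + 0.1593 × 0.9339
     = 0.06048150 + 0.14877027
     = 0.20925177

Step 2: Apply Bayes' theorem for P(D|+)
P(D|+) = P(+|D)P(D) / P(+)
       = 0.06048150 / 0.20925177
       = 0.2890


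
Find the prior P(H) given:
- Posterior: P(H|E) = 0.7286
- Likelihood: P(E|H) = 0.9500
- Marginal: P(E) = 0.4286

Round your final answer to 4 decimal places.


From Bayes' theorem: P(H|E) = P(E|H) × P(H) / P(E)

Rearranging for P(H):
P(H) = P(H|E) × P(E) / P(E|H)
     = 0.7286 × 0.4286 / 0.9500
     = 0.31227796 / 0.9500
     = 0.3287


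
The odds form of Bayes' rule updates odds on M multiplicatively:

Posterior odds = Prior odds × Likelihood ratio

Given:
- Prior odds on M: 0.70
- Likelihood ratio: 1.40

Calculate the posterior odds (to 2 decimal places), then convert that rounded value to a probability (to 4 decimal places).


Step 1: Calculate posterior odds
Posterior odds = Prior odds × LR
               = 0.70 × 1.40
               = 0.98

Step 2: Convert to probability
P(M|E) = Posterior odds / (1 + Posterior odds)
       = 0.98 / (1 + 0.98)
       = 0.98 / 1.98
       = 0.4949

The evidence increased P(M) from 0.4118 to 0.4949.


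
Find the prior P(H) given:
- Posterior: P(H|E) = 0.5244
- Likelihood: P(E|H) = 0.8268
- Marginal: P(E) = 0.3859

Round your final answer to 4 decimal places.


From Bayes' theorem: P(H|E) = P(E|H) × P(H) / P(E)

Rearranging for P(H):
P(H) = P(H|E) × P(E) / P(E|H)
     = 0.5244 × 0.3859 / 0.8268
     = 0.20236596 / 0.8268
     = 0.2448


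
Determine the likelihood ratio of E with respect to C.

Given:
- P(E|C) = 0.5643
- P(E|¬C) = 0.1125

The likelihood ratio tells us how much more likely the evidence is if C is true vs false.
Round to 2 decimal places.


Likelihood Ratio (LR) = P(E|C) / P(E|¬C)

LR = 0.5643 / 0.1125
   = 5.02

The evidence is 5.02 times more likely if C is true than if C is false.
Since LR > 1, the evidence supports C over ¬C.


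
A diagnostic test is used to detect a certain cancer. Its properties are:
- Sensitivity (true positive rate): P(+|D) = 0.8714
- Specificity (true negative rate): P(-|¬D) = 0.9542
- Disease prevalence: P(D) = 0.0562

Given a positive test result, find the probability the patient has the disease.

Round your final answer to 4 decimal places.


Let D = has disease, + = positive test

Given:
- P(D) = 0.0562 (prevalence)
- P(+|D) = 0.8714 (sensitivity)
- P(-|¬D) = 0.9542 (specificity)
- P(+|¬D) = 0.0458 (false positive rate = 1 - specificity)

Step 1: Find P(+)
P(+) = P(+|D)P(D) + P(+|¬D)P(¬D)
     = 0.8714 × 0.0562 + 0.0458 × 0.9438
     = 0.04897268 + 0.04322604
     = 0.09219872

Step 2: Apply Bayes' theorem for P(D|+)
P(D|+) = P(+|D)P(D) / P(+)
       = 0.04897268 / 0.09219872
       = 0.5312


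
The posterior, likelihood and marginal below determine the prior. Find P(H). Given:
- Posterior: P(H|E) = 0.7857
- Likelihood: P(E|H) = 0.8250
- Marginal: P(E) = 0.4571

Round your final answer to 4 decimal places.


From Bayes' theorem: P(H|E) = P(E|H) × P(H) / P(E)

Rearranging for P(H):
P(H) = P(H|E) × P(E) / P(E|H)
     = 0.7857 × 0.4571 / 0.8250
     = 0.35914347 / 0.8250
     = 0.4353


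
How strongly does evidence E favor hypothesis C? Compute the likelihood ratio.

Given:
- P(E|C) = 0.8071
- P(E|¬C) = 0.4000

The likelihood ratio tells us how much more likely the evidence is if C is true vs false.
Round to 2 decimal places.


Likelihood Ratio (LR) = P(E|C) / P(E|¬C)

LR = 0.8071 / 0.4000
   = 2.02

The evidence is 2.02 times more likely if C is true than if C is false.
Since LR > 1, the evidence supports C over ¬C.


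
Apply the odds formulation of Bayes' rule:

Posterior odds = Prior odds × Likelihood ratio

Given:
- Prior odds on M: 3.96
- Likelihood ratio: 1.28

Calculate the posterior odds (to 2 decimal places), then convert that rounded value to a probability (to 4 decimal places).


Step 1: Calculate posterior odds
Posterior odds = Prior odds × LR
               = 3.96 × 1.28
               = 5.07

Step 2: Convert to probability
P(M|E) = Posterior odds / (1 + Posterior odds)
       = 5.07 / (1 + 5.07)
       = 5.07 / 6.07
       = 0.8353

The evidence increased P(M) from 0.7984 to 0.8353.


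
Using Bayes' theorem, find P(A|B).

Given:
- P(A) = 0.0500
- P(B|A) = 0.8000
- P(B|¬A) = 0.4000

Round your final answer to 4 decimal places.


Bayes' theorem: P(A|B) = P(B|A) × P(A) / P(B)

Step 1: Calculate P(B) using law of total probability
P(B) = P(B|A)P(A) + P(B|¬A)P(¬A)
     = 0.8000 × 0.0500 + 0.4000 × 0.9500
     = 0.04000000 + 0.38000000
     = 0.42000000

Step 2: Apply Bayes' theorem
P(A|B) = P(B|A) × P(A) / P(B)
       = 0.04000000 / 0.42000000
       = 0.0952


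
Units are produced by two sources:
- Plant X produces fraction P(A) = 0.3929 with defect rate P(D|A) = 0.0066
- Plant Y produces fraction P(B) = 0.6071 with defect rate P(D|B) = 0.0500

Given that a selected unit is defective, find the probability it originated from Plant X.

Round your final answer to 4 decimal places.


Let A = from Plant X, D = defective

Given:
- P(A) = 0.3929, P(B) = 0.6071
- P(D|A) = 0.0066, P(D|B) = 0.0500

Step 1: Find P(D)
P(D) = P(D|A)P(A) + P(D|B)P(B)
     = 0.0066 × 0.3929 + 0.0500 × 0.6071
     = 0.00259314 + 0.03035500
     = 0.03294814

Step 2: Apply Bayes' theorem
P(A|D) = P(D|A)P(A) / P(D)
       = 0.00259314 / 0.03294814
       = 0.0787


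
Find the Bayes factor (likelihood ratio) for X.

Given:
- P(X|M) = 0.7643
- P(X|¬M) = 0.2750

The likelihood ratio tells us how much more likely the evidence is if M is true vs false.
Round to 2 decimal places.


Likelihood Ratio (LR) = P(X|M) / P(X|¬M)

LR = 0.7643 / 0.2750
   = 2.78

The evidence is 2.78 times more likely if M is true than if M is false.
Since LR > 1, the evidence supports M over ¬M.


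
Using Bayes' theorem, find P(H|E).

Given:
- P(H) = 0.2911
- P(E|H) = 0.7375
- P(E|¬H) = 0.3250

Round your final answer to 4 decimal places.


Bayes' theorem: P(H|E) = P(E|H) × P(H) / P(E)

Step 1: Calculate P(E) using law of total probability
P(E) = P(E|H)P(H) + P(E|¬H)P(¬H)
     = 0.7375 × 0.2911 + 0.3250 × 0.7089
     = 0.21468625 + 0.23039250
     = 0.44507875

Step 2: Apply Bayes' theorem
P(H|E) = P(E|H) × P(H) / P(E)
       = 0.21468625 / 0.44507875
       = 0.4824


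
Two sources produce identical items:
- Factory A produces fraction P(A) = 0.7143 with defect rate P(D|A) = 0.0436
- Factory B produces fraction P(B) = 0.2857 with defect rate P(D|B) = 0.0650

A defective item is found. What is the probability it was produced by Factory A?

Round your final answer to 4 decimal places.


Let A = from Factory A, D = defective

Given:
- P(A) = 0.7143, P(B) = 0.2857
- P(D|A) = 0.0436, P(D|B) = 0.0650

Step 1: Find P(D)
P(D) = P(D|A)P(A) + P(D|B)P(B)
     = 0.0436 × 0.7143 + 0.0650 × 0.2857
     = 0.03114348 + 0.01857050
     = 0.04971398

Step 2: Apply Bayes' theorem
P(A|D) = P(D|A)P(A) / P(D)
       = 0.03114348 / 0.04971398
       = 0.6265


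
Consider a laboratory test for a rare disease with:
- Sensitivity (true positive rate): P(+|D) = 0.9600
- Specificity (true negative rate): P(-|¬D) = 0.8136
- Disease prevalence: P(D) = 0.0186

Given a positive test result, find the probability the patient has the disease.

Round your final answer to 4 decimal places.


Let D = has disease, + = positive test

Given:
- P(D) = 0.0186 (prevalence)
- P(+|D) = 0.9600 (sensitivity)
- P(-|¬D) = 0.8136 (specificity)
- P(+|¬D) = 0.1864 (false positive rate = 1 - specificity)

Step 1: Find P(+)
P(+) = P(+|D)P(D) + P(+|¬D)P(¬D)
     = 0.9600 × 0.0186 + 0.1864 × 0.9814
     = 0.01785600 + 0.18293296
     = 0.20078896

Step 2: Apply Bayes' theorem for P(D|+)
P(D|+) = P(+|D)P(D) / P(+)
       = 0.01785600 / 0.20078896
       = 0.0889


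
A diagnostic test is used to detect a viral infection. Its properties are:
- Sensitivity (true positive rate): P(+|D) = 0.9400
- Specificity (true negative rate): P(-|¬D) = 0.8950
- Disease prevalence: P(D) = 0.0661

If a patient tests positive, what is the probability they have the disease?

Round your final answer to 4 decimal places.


Let D = has disease, + = positive test

Given:
- P(D) = 0.0661 (prevalence)
- P(+|D) = 0.9400 (sensitivity)
- P(-|¬D) = 0.8950 (specificity)
- P(+|¬D) = 0.1050 (false positive rate = 1 - specificity)

Step 1: Find P(+)
P(+) = P(+|D)P(D) + P(+|¬D)P(¬D)
     = 0.9400 × 0.0661 + 0.1050 × 0.9339
     = 0.06213400 + 0.09805950
     = 0.16019350

Step 2: Apply Bayes' theorem for P(D|+)
P(D|+) = P(+|D)P(D) / P(+)
       = 0.06213400 / 0.16019350
       = 0.3879


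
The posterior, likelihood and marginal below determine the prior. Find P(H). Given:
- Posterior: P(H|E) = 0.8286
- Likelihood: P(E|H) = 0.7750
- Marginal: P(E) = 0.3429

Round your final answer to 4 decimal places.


From Bayes' theorem: P(H|E) = P(E|H) × P(H) / P(E)

Rearranging for P(H):
P(H) = P(H|E) × P(E) / P(E|H)
     = 0.8286 × 0.3429 / 0.7750
     = 0.28412694 / 0.7750
     = 0.3666


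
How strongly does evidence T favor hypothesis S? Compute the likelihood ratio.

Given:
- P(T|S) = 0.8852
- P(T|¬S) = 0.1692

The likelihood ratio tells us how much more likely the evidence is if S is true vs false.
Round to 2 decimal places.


Likelihood Ratio (LR) = P(T|S) / P(T|¬S)

LR = 0.8852 / 0.1692
   = 5.23

The evidence is 5.23 times more likely if S is true than if S is false.
LR > 1, so observing T raises the odds in favor of S.


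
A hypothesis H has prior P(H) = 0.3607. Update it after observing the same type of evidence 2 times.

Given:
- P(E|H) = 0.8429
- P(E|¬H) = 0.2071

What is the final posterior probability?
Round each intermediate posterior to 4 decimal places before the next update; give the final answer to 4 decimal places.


Sequential Bayesian updating:

Initial prior: P(H) = 0.3607

Update 1:
  P(E) = 0.8429 × 0.3607 + 0.2071 × 0.6393 = 0.30403403 + 0.13239903 = 0.43643306
  P(H|E) = 0.30403403 / 0.43643306 = 0.6966

Update 2:
  P(E) = 0.8429 × 0.6966 + 0.2071 × 0.3034 = 0.58716414 + 0.06283414 = 0.64999828
  P(H|E) = 0.58716414 / 0.64999828 = 0.9033

Final posterior: 0.9033


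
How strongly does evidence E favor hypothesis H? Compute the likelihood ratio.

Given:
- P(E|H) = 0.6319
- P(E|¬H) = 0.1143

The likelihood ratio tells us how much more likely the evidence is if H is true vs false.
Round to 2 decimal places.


Likelihood Ratio (LR) = P(E|H) / P(E|¬H)

LR = 0.6319 / 0.1143
   = 5.53

The evidence is 5.53 times more likely if H is true than if H is false.
Because LR exceeds 1, E is evidence for H.


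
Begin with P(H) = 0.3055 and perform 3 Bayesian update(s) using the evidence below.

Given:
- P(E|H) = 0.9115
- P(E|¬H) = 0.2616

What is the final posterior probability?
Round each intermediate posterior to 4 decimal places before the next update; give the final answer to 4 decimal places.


Sequential Bayesian updating:

Initial prior: P(H) = 0.3055

Update 1:
  P(E) = 0.9115 × 0.3055 + 0.2616 × 0.6945 = 0.27846325 + 0.18168120 = 0.46014445
  P(H|E) = 0.27846325 / 0.46014445 = 0.6052

Update 2:
  P(E) = 0.9115 × 0.6052 + 0.2616 × 0.3948 = 0.55163980 + 0.10327968 = 0.65491948
  P(H|E) = 0.55163980 / 0.65491948 = 0.8423

Update 3:
  P(E) = 0.9115 × 0.8423 + 0.2616 × 0.1577 = 0.76775645 + 0.04125432 = 0.80901077
  P(H|E) = 0.76775645 / 0.80901077 = 0.9490

Final posterior: 0.9490


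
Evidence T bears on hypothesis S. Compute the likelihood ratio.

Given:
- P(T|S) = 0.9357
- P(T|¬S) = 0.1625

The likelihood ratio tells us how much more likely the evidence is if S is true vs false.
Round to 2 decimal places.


Likelihood Ratio (LR) = P(T|S) / P(T|¬S)

LR = 0.9357 / 0.1625
   = 5.76

The evidence is 5.76 times more likely if S is true than if S is false.
Because LR exceeds 1, T is evidence for S.


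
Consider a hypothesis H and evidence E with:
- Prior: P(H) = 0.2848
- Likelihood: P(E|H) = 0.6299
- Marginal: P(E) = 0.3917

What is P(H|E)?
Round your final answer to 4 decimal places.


Using Bayes' theorem:

P(H|E) = P(E|H) × P(H) / P(E)
       = 0.6299 × 0.2848 / 0.3917
       = 0.17939552 / 0.3917
       = 0.4580

The evidence strengthens our belief in H.
Prior: 0.2848 → Posterior: 0.4580


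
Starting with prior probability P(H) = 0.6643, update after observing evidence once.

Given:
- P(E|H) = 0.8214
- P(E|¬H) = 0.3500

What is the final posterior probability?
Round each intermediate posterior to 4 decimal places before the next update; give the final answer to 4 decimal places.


Sequential Bayesian updating:

Initial prior: P(H) = 0.6643

Update 1:
  P(E) = 0.8214 × 0.6643 + 0.3500 × 0.3357 = 0.54565602 + 0.11749500 = 0.66315102
  P(H|E) = 0.54565602 / 0.66315102 = 0.8228

Final posterior: 0.8228


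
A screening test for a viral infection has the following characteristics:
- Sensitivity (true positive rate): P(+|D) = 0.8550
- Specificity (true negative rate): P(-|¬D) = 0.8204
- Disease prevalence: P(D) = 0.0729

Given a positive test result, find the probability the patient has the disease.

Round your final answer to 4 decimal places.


Let D = has disease, + = positive test

Given:
- P(D) = 0.0729 (prevalence)
- P(+|D) = 0.8550 (sensitivity)
- P(-|¬D) = 0.8204 (specificity)
- P(+|¬D) = 0.1796 (false positive rate = 1 - specificity)

Step 1: Find P(+)
P(+) = P(+|D)P(D) + P(+|¬D)P(¬D)
     = 0.8550 × 0.0729 + 0.1796 × 0.9271
     = 0.06232950 + 0.16650716
     = 0.22883666

Step 2: Apply Bayes' theorem for P(D|+)
P(D|+) = P(+|D)P(D) / P(+)
       = 0.06232950 / 0.22883666
       = 0.2724


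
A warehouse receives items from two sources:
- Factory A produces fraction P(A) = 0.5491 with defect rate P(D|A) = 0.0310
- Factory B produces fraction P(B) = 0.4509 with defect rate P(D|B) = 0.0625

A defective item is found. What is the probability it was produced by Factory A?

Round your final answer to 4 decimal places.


Let A = from Factory A, D = defective

Given:
- P(A) = 0.5491, P(B) = 0.4509
- P(D|A) = 0.0310, P(D|B) = 0.0625

Step 1: Find P(D)
P(D) = P(D|A)P(A) + P(D|B)P(B)
     = 0.0310 × 0.5491 + 0.0625 × 0.4509
     = 0.01702210 + 0.02818125
     = 0.04520335

Step 2: Apply Bayes' theorem
P(A|D) = P(D|A)P(A) / P(D)
       = 0.01702210 / 0.04520335
       = 0.3766


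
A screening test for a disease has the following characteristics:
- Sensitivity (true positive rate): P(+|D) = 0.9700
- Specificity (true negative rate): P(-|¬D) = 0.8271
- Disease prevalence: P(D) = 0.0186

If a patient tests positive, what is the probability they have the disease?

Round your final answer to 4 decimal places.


Let D = has disease, + = positive test

Given:
- P(D) = 0.0186 (prevalence)
- P(+|D) = 0.9700 (sensitivity)
- P(-|¬D) = 0.8271 (specificity)
- P(+|¬D) = 0.1729 (false positive rate = 1 - specificity)

Step 1: Find P(+)
P(+) = P(+|D)P(D) + P(+|¬D)P(¬D)
     = 0.9700 × 0.0186 + 0.1729 × 0.9814
     = 0.01804200 + 0.16968406
     = 0.18772606

Step 2: Apply Bayes' theorem for P(D|+)
P(D|+) = P(+|D)P(D) / P(+)
       = 0.01804200 / 0.18772606
       = 0.0961


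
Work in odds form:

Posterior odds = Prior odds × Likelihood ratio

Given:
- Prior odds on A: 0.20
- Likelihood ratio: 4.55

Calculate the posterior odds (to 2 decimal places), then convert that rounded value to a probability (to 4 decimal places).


Step 1: Calculate posterior odds
Posterior odds = Prior odds × LR
               = 0.20 × 4.55
               = 0.91

Step 2: Convert to probability
P(A|E) = Posterior odds / (1 + Posterior odds)
       = 0.91 / (1 + 0.91)
       = 0.91 / 1.91
       = 0.4764

The evidence increased P(A) from 0.1667 to 0.4764.


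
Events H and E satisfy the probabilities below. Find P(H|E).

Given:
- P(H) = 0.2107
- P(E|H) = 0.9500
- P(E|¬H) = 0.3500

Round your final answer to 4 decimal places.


Bayes' theorem: P(H|E) = P(E|H) × P(H) / P(E)

Step 1: Calculate P(E) using law of total probability
P(E) = P(E|H)P(H) + P(E|¬H)P(¬H)
     = 0.9500 × 0.2107 + 0.3500 × 0.7893
     = 0.20016500 + 0.27625500
     = 0.47642000

Step 2: Apply Bayes' theorem
P(H|E) = P(E|H) × P(H) / P(E)
       = 0.20016500 / 0.47642000
       = 0.4201


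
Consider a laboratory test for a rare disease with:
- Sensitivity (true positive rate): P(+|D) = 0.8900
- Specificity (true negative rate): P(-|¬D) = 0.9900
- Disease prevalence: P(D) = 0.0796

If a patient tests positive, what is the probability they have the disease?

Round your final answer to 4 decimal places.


Let D = has disease, + = positive test

Given:
- P(D) = 0.0796 (prevalence)
- P(+|D) = 0.8900 (sensitivity)
- P(-|¬D) = 0.9900 (specificity)
- P(+|¬D) = 0.0100 (false positive rate = 1 - specificity)

Step 1: Find P(+)
P(+) = P(+|D)P(D) + P(+|¬D)P(¬D)
     = 0.8900 × 0.0796 + 0.0100 × 0.9204
     = 0.07084400 + 0.00920400
     = 0.08004800

Step 2: Apply Bayes' theorem for P(D|+)
P(D|+) = P(+|D)P(D) / P(+)
       = 0.07084400 / 0.08004800
       = 0.8850


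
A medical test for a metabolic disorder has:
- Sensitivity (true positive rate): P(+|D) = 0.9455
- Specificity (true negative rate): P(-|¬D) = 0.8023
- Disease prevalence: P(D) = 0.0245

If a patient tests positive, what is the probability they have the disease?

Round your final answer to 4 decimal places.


Let D = has disease, + = positive test

Given:
- P(D) = 0.0245 (prevalence)
- P(+|D) = 0.9455 (sensitivity)
- P(-|¬D) = 0.8023 (specificity)
- P(+|¬D) = 0.1977 (false positive rate = 1 - specificity)

Step 1: Find P(+)
P(+) = P(+|D)P(D) + P(+|¬D)P(¬D)
     = 0.9455 × 0.0245 + 0.1977 × 0.9755
     = 0.02316475 + 0.19285635
     = 0.21602110

Step 2: Apply Bayes' theorem for P(D|+)
P(D|+) = P(+|D)P(D) / P(+)
       = 0.02316475 / 0.21602110
       = 0.1072


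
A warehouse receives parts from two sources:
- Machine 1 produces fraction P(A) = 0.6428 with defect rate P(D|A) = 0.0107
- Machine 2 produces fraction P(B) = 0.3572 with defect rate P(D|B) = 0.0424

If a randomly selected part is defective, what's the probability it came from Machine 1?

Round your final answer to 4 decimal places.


Let A = from Machine 1, D = defective

Given:
- P(A) = 0.6428, P(B) = 0.3572
- P(D|A) = 0.0107, P(D|B) = 0.0424

Step 1: Find P(D)
P(D) = P(D|A)P(A) + P(D|B)P(B)
     = 0.0107 × 0.6428 + 0.0424 × 0.3572
     = 0.00687796 + 0.01514528
     = 0.02202324

Step 2: Apply Bayes' theorem
P(A|D) = P(D|A)P(A) / P(D)
       = 0.00687796 / 0.02202324
       = 0.3123


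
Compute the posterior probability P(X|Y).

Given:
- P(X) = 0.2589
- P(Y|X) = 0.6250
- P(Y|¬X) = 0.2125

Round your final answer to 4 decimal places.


Bayes' theorem: P(X|Y) = P(Y|X) × P(X) / P(Y)

Step 1: Calculate P(Y) using law of total probability
P(Y) = P(Y|X)P(X) + P(Y|¬X)P(¬X)
     = 0.6250 × 0.2589 + 0.2125 × 0.7411
     = 0.16181250 + 0.15748375
     = 0.31929625

Step 2: Apply Bayes' theorem
P(X|Y) = P(Y|X) × P(X) / P(Y)
       = 0.16181250 / 0.31929625
       = 0.5068
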